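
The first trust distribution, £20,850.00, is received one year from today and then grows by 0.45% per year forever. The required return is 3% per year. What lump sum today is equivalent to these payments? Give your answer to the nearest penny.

£817,647.06

Periodic rate r = 0.03 per year.
Growing perpetuity (Gordon): PV = PMT₁ / (r − g) = 20,850 / (r − 0.0045) = £817,647.06.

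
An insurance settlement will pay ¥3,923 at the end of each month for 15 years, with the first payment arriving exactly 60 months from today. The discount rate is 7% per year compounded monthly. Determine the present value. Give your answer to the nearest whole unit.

¥309,675

Ordinary annuity of 180 payments, first payment at period 60.
Periodic rate r = 0.07/12 per month; n is counted in months.
The ordinary-annuity PV formula values the stream one period before the first payment (period 59); discount that back 59 periods:
PV₀ = 3,923 × [1 − (1+r)^−180] / r × (1+r)^−59 = ¥309,675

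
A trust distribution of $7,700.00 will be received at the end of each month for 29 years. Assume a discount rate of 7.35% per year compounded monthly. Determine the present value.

This is an ordinary annuity: 348 payments of $7,700.00 at the end of each month.
Periodic rate r = 0.0735/12 per month; n is counted in months.
PV = PMT × [(1 − (1+r)^−n)/r] = 7,700 × [1 − (1+r)^−348] / r = $1,106,998.38

$1,106,998.38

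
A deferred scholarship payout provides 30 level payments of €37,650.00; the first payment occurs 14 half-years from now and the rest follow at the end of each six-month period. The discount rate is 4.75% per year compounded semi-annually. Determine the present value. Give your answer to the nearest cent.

€590,589.51

Ordinary annuity of 30 payments, first payment at period 14.
Periodic rate r = 0.0475/2 per half-year; n is counted in half-years.
The ordinary-annuity PV formula values the stream one period before the first payment (period 13); discount that back 13 periods:
PV₀ = 37,650 × [1 − (1+r)^−30] / r × (1+r)^−13 = €590,589.51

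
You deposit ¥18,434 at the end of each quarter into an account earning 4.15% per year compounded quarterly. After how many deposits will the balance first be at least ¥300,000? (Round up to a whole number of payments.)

Periodic rate r = 0.0415/4 per quarter; n is counted in quarters.
Ordinary annuity FV: 300,000 = 18,434 × [((1+r)^n − 1)/r].
(1+r)^n = 1 + 300,000 × r / 18,434, so n = ln(1 + 300,000·r/18,434) / ln(1+r) = 15.12.
Round up to a whole number of payments: n = 16.

16 payments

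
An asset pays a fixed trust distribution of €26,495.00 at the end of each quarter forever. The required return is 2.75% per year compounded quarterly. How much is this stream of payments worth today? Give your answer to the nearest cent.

€3,853,818.18

Periodic rate r = 0.0275/4 per quarter.
Level perpetuity: PV = PMT / r = 26,495 / (0.0275/4) = €3,853,818.18.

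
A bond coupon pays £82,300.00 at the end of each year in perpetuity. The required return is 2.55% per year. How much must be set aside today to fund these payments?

£3,227,450.98

Periodic rate r = 0.0255 per year.
Level perpetuity: PV = PMT / r = 82,300 / (0.0255) = £3,227,450.98.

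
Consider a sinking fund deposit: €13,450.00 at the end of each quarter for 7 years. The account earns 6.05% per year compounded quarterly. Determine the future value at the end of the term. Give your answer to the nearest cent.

€464,603.18

This is an ordinary annuity: 28 deposits of €13,450.00 at the end of each quarter.
Periodic rate r = 0.0605/4 per quarter; n is counted in quarters.
FV = PMT × [((1+r)^n − 1)/r] = 13,450 × [(1+r)^28 − 1] / r = €464,603.18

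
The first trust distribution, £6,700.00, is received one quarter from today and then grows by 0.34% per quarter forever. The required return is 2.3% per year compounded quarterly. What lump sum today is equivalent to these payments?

Periodic rate r = 0.023/4 per quarter.
Growing perpetuity (Gordon): PV = PMT₁ / (r − g) = 6,700 / (r − 0.0034) = £2,851,063.83.

£2,851,063.83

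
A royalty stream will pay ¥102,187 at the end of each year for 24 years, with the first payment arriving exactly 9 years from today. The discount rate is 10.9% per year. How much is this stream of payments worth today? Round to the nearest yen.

Ordinary annuity of 24 payments, first payment at period 9.
Periodic rate r = 0.109 per year.
The ordinary-annuity PV formula values the stream one period before the first payment (period 8); discount that back 8 periods:
PV₀ = 102,187 × [1 − (1+r)^−24] / r × (1+r)^−8 = ¥375,537

¥375,537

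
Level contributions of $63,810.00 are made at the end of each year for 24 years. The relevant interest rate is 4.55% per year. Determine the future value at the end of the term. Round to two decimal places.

This is an ordinary annuity: 24 deposits of $63,810.00 at the end of each year.
Periodic rate r = 0.0455 per year.
FV = PMT × [((1+r)^n − 1)/r] = 63,810 × [(1+r)^24 − 1] / r = $2,677,526.77

$2,677,526.77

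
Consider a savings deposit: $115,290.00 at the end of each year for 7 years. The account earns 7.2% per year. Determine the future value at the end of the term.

This is an ordinary annuity: 7 deposits of $115,290.00 at the end of each year.
Periodic rate r = 0.072 per year.
FV = PMT × [((1+r)^n − 1)/r] = 115,290 × [(1+r)^7 − 1] / r = $1,003,839.45

$1,003,839.45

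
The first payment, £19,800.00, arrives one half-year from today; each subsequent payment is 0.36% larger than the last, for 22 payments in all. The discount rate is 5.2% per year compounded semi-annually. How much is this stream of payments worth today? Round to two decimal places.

Periodic rate r = 0.052/2 per half-year; n is counted in half-years.
Growing ordinary annuity: PV = PMT₁ × [1 − ((1+g)/(1+r))^n] / (r − g) = 19,800 × [1 − ((1+0.0036)/(1+r))^22] / (r − 0.0036) = £340,040.43.

£340,040.43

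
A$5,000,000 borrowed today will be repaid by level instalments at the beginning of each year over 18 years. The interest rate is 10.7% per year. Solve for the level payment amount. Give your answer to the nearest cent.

A$575,652.23

Level annuity due; solve PV = PMT × [(1 − (1+r)^−n)/r] × (1+r) for PMT.
Periodic rate r = 0.107 per year.
With n = 18: PMT = 5,000,000 / ([(1 − (1+r)^−n)/r] × (1+r)) = A$575,652.23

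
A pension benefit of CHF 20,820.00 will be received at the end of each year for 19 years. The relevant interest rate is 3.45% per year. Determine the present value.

CHF 286,680.41

This is an ordinary annuity: 19 payments of CHF 20,820.00 at the end of each year.
Periodic rate r = 0.0345 per year.
PV = PMT × [(1 − (1+r)^−n)/r] = 20,820 × [1 − (1+r)^−19] / r = CHF 286,680.41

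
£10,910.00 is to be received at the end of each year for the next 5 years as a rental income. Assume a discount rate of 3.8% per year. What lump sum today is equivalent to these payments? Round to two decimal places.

£48,843.48

This is an ordinary annuity: 5 payments of £10,910.00 at the end of each year.
Periodic rate r = 0.038 per year.
PV = PMT × [(1 − (1+r)^−n)/r] = 10,910 × [1 − (1+r)^−5] / r = £48,843.48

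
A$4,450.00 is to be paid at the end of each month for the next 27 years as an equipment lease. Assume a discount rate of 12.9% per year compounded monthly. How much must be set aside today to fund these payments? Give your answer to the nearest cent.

A$401,000.30

This is an ordinary annuity: 324 payments of A$4,450.00 at the end of each month.
Periodic rate r = 0.129/12 per month; n is counted in months.
PV = PMT × [(1 − (1+r)^−n)/r] = 4,450 × [1 − (1+r)^−324] / r = A$401,000.30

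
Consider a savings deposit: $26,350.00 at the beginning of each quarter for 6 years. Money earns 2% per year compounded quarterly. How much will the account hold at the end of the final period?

This is an annuity due: 24 deposits of $26,350.00 at the beginning of each quarter.
Periodic rate r = 0.02/4 per quarter; n is counted in quarters.
FV = PMT × [((1+r)^n − 1)/r] × (1+r) = 26,350 × [(1+r)^24 − 1] / r × (1+r) = $673,482.68

$673,482.68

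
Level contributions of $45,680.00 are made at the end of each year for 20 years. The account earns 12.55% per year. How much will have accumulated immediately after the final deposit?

This is an ordinary annuity: 20 deposits of $45,680.00 at the end of each year.
Periodic rate r = 0.1255 per year.
FV = PMT × [((1+r)^n − 1)/r] = 45,680 × [(1+r)^20 − 1] / r = $3,508,524.23

$3,508,524.23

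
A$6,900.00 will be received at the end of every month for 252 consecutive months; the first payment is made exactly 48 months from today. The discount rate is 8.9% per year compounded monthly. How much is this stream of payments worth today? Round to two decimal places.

A$555,252.11

Ordinary annuity of 252 payments, first payment at period 48.
Periodic rate r = 0.089/12 per month; n is counted in months.
The ordinary-annuity PV formula values the stream one period before the first payment (period 47); discount that back 47 periods:
PV₀ = 6,900 × [1 − (1+r)^−252] / r × (1+r)^−47 = A$555,252.11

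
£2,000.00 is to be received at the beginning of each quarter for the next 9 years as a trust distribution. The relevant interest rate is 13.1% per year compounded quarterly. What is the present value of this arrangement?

£43,299.62

This is an annuity due: 36 payments of £2,000.00 at the beginning of each quarter.
Periodic rate r = 0.131/4 per quarter; n is counted in quarters.
PV = PMT × [(1 − (1+r)^−n)/r] × (1+r) = 2,000 × [1 − (1+r)^−36] / r × (1+r) = £43,299.62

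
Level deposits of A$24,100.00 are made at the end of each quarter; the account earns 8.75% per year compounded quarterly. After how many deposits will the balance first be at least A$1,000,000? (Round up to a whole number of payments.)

Periodic rate r = 0.0875/4 per quarter; n is counted in quarters.
Ordinary annuity FV: 1,000,000 = 24,100 × [((1+r)^n − 1)/r].
(1+r)^n = 1 + 1,000,000 × r / 24,100, so n = ln(1 + 1,000,000·r/24,100) / ln(1+r) = 29.85.
Round up to a whole number of payments: n = 30.

30 payments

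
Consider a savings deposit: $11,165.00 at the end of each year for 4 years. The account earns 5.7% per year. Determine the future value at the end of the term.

This is an ordinary annuity: 4 deposits of $11,165.00 at the end of each year.
Periodic rate r = 0.057 per year.
FV = PMT × [((1+r)^n − 1)/r] = 11,165 × [(1+r)^4 − 1] / r = $48,625.60

$48,625.60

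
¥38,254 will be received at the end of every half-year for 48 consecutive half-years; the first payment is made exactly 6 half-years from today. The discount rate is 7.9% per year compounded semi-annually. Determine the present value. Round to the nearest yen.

Ordinary annuity of 48 payments, first payment at period 6.
Periodic rate r = 0.079/2 per half-year; n is counted in half-years.
The ordinary-annuity PV formula values the stream one period before the first payment (period 5); discount that back 5 periods:
PV₀ = 38,254 × [1 − (1+r)^−48] / r × (1+r)^−5 = ¥673,642

¥673,642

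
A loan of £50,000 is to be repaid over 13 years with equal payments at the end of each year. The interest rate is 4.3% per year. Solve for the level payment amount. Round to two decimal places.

£5,100.84

Level ordinary annuity; solve PV = PMT × [(1 − (1+r)^−n)/r] for PMT.
Periodic rate r = 0.043 per year.
With n = 13: PMT = 50,000 / ([(1 − (1+r)^−n)/r]) = £5,100.84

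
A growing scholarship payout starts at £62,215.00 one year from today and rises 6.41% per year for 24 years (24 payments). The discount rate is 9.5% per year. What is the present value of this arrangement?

Periodic rate r = 0.095 per year.
Growing ordinary annuity: PV = PMT₁ × [1 − ((1+g)/(1+r))^n] / (r − g) = 62,215 × [1 − ((1+0.0641)/(1+r))^24] / (r − 0.0641) = £1,000,507.49.

£1,000,507.49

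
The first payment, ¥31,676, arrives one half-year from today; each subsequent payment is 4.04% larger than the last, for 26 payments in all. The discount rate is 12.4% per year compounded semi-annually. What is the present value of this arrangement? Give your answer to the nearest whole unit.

Periodic rate r = 0.124/2 per half-year; n is counted in half-years.
Growing ordinary annuity: PV = PMT₁ × [1 − ((1+g)/(1+r))^n] / (r − g) = 31,676 × [1 − ((1+0.0404)/(1+r))^26] / (r − 0.0404) = ¥606,977.

¥606,977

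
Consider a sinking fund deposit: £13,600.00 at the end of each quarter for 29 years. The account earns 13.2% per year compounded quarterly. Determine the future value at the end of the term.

This is an ordinary annuity: 116 deposits of £13,600.00 at the end of each quarter.
Periodic rate r = 0.132/4 per quarter; n is counted in quarters.
FV = PMT × [((1+r)^n − 1)/r] = 13,600 × [(1+r)^116 − 1] / r = £17,397,810.93

£17,397,810.93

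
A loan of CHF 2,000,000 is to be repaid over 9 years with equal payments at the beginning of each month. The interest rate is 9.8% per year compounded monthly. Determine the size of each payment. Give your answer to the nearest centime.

CHF 27,714.89

Level annuity due; solve PV = PMT × [(1 − (1+r)^−n)/r] × (1+r) for PMT.
Periodic rate r = 0.098/12 per month; n is counted in months.
With n = 108: PMT = 2,000,000 / ([(1 − (1+r)^−n)/r] × (1+r)) = CHF 27,714.89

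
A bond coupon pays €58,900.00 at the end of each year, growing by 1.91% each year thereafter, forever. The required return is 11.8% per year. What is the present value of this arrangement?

€595,551.06

Periodic rate r = 0.118 per year.
Growing perpetuity (Gordon): PV = PMT₁ / (r − g) = 58,900 / (r − 0.0191) = €595,551.06.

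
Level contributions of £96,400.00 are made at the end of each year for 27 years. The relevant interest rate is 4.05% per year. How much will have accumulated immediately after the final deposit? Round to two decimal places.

This is an ordinary annuity: 27 deposits of £96,400.00 at the end of each year.
Periodic rate r = 0.0405 per year.
FV = PMT × [((1+r)^n − 1)/r] = 96,400 × [(1+r)^27 − 1] / r = £4,572,529.98

£4,572,529.98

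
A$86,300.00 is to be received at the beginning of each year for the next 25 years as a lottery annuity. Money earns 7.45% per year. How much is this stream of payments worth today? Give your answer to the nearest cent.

A$1,038,198.59

This is an annuity due: 25 payments of A$86,300.00 at the beginning of each year.
Periodic rate r = 0.0745 per year.
PV = PMT × [(1 − (1+r)^−n)/r] × (1+r) = 86,300 × [1 − (1+r)^−25] / r × (1+r) = A$1,038,198.59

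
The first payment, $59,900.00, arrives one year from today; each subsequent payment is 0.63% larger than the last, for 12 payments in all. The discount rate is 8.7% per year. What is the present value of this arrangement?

$448,132.64

Periodic rate r = 0.087 per year.
Growing ordinary annuity: PV = PMT₁ × [1 − ((1+g)/(1+r))^n] / (r − g) = 59,900 × [1 − ((1+0.0063)/(1+r))^12] / (r − 0.0063) = $448,132.64.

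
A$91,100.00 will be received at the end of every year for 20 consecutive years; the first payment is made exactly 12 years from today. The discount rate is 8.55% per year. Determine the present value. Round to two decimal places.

A$348,381.44

Ordinary annuity of 20 payments, first payment at period 12.
Periodic rate r = 0.0855 per year.
The ordinary-annuity PV formula values the stream one period before the first payment (period 11); discount that back 11 periods:
PV₀ = 91,100 × [1 − (1+r)^−20] / r × (1+r)^−11 = A$348,381.44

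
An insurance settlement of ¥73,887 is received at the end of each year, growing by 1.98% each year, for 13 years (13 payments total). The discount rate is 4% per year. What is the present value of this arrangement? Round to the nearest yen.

¥823,260

Periodic rate r = 0.04 per year.
Growing ordinary annuity: PV = PMT₁ × [1 − ((1+g)/(1+r))^n] / (r − g) = 73,887 × [1 − ((1+0.0198)/(1+r))^13] / (r − 0.0198) = ¥823,260.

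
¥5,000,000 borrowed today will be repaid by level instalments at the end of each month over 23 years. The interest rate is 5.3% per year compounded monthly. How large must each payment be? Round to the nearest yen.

Level ordinary annuity; solve PV = PMT × [(1 − (1+r)^−n)/r] for PMT.
Periodic rate r = 0.053/12 per month; n is counted in months.
With n = 276: PMT = 5,000,000 / ([(1 − (1+r)^−n)/r]) = ¥31,383

¥31,383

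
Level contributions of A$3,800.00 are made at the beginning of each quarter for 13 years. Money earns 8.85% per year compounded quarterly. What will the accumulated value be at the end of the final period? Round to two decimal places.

This is an annuity due: 52 deposits of A$3,800.00 at the beginning of each quarter.
Periodic rate r = 0.0885/4 per quarter; n is counted in quarters.
FV = PMT × [((1+r)^n − 1)/r] × (1+r) = 3,800 × [(1+r)^52 − 1] / r × (1+r) = A$372,237.06

A$372,237.06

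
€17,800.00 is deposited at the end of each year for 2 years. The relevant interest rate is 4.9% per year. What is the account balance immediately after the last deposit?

€36,472.20

This is an ordinary annuity: 2 deposits of €17,800.00 at the end of each year.
Periodic rate r = 0.049 per year.
FV = PMT × [((1+r)^n − 1)/r] = 17,800 × [(1+r)^2 − 1] / r = €36,472.20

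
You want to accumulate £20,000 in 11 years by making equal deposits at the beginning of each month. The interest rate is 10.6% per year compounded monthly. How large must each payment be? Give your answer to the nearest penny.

Level annuity due; solve FV = PMT × [((1+r)^n − 1)/r] × (1+r) for PMT.
Periodic rate r = 0.106/12 per month; n is counted in months.
With n = 132: PMT = 20,000 / ([((1+r)^n − 1)/r] × (1+r)) = £79.86

£79.86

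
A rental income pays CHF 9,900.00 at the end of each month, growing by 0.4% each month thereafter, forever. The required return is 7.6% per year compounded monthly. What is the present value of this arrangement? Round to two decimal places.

Periodic rate r = 0.076/12 per month.
Growing perpetuity (Gordon): PV = PMT₁ / (r − g) = 9,900 / (r − 0.004) = CHF 4,242,857.14.

CHF 4,242,857.14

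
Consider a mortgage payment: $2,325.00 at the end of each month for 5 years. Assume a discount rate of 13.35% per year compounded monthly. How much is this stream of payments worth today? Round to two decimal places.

$101,383.87

This is an ordinary annuity: 60 payments of $2,325.00 at the end of each month.
Periodic rate r = 0.1335/12 per month; n is counted in months.
PV = PMT × [(1 − (1+r)^−n)/r] = 2,325 × [1 − (1+r)^−60] / r = $101,383.87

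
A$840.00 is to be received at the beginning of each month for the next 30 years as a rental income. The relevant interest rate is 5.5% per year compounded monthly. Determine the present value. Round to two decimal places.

This is an annuity due: 360 payments of A$840.00 at the beginning of each month.
Periodic rate r = 0.055/12 per month; n is counted in months.
PV = PMT × [(1 − (1+r)^−n)/r] × (1+r) = 840 × [1 − (1+r)^−360] / r × (1+r) = A$148,620.35

A$148,620.35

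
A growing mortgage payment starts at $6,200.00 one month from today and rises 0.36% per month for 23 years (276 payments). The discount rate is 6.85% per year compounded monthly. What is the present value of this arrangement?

Periodic rate r = 0.0685/12 per month; n is counted in months.
Growing ordinary annuity: PV = PMT₁ × [1 − ((1+g)/(1+r))^n] / (r − g) = 6,200 × [1 − ((1+0.0036)/(1+r))^276] / (r − 0.0036) = $1,292,901.61.

$1,292,901.61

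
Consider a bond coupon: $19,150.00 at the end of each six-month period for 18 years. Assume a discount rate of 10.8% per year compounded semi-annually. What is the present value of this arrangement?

$301,233.10

This is an ordinary annuity: 36 payments of $19,150.00 at the end of each six-month period.
Periodic rate r = 0.108/2 per half-year; n is counted in half-years.
PV = PMT × [(1 − (1+r)^−n)/r] = 19,150 × [1 − (1+r)^−36] / r = $301,233.10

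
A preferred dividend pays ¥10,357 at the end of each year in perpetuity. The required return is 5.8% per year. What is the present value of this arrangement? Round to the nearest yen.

¥178,569

Periodic rate r = 0.058 per year.
Level perpetuity: PV = PMT / r = 10,357 / (0.058) = ¥178,569.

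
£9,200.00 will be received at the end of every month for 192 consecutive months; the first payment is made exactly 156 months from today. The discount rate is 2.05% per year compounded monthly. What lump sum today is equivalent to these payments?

£1,155,040.28

Ordinary annuity of 192 payments, first payment at period 156.
Periodic rate r = 0.0205/12 per month; n is counted in months.
The ordinary-annuity PV formula values the stream one period before the first payment (period 155); discount that back 155 periods:
PV₀ = 9,200 × [1 − (1+r)^−192] / r × (1+r)^−155 = £1,155,040.28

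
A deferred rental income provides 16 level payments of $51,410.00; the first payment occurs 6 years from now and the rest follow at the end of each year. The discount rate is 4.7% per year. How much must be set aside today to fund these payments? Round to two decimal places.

Ordinary annuity of 16 payments, first payment at period 6.
Periodic rate r = 0.047 per year.
The ordinary-annuity PV formula values the stream one period before the first payment (period 5); discount that back 5 periods:
PV₀ = 51,410 × [1 − (1+r)^−16] / r × (1+r)^−5 = $452,457.36

$452,457.36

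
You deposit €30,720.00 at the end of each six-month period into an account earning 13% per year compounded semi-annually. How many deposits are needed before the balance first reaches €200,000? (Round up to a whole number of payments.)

6 payments

Periodic rate r = 0.13/2 per half-year; n is counted in half-years.
Ordinary annuity FV: 200,000 = 30,720 × [((1+r)^n − 1)/r].
(1+r)^n = 1 + 200,000 × r / 30,720, so n = ln(1 + 200,000·r/30,720) / ln(1+r) = 5.60.
Round up to a whole number of payments: n = 6.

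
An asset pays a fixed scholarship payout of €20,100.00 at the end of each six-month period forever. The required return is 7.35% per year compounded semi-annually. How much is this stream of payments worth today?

€546,938.78

Periodic rate r = 0.0735/2 per half-year.
Level perpetuity: PV = PMT / r = 20,100 / (0.0735/2) = €546,938.78.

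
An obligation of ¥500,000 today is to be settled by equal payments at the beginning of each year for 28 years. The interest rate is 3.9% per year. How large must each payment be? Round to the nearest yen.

¥28,548

Level annuity due; solve PV = PMT × [(1 − (1+r)^−n)/r] × (1+r) for PMT.
Periodic rate r = 0.039 per year.
With n = 28: PMT = 500,000 / ([(1 − (1+r)^−n)/r] × (1+r)) = ¥28,548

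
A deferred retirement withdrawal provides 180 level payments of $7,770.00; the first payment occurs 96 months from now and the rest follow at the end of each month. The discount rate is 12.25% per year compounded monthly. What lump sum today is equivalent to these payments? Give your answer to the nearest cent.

Ordinary annuity of 180 payments, first payment at period 96.
Periodic rate r = 0.1225/12 per month; n is counted in months.
The ordinary-annuity PV formula values the stream one period before the first payment (period 95); discount that back 95 periods:
PV₀ = 7,770 × [1 − (1+r)^−180] / r × (1+r)^−95 = $243,411.35

$243,411.35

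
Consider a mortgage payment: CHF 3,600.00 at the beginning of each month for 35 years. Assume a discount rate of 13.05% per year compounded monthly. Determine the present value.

CHF 331,072.93

This is an annuity due: 420 payments of CHF 3,600.00 at the beginning of each month.
Periodic rate r = 0.1305/12 per month; n is counted in months.
PV = PMT × [(1 − (1+r)^−n)/r] × (1+r) = 3,600 × [1 − (1+r)^−420] / r × (1+r) = CHF 331,072.93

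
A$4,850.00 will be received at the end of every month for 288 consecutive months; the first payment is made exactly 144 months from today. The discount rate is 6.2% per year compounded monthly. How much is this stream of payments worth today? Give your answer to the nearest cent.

A$347,407.68

Ordinary annuity of 288 payments, first payment at period 144.
Periodic rate r = 0.062/12 per month; n is counted in months.
The ordinary-annuity PV formula values the stream one period before the first payment (period 143); discount that back 143 periods:
PV₀ = 4,850 × [1 − (1+r)^−288] / r × (1+r)^−143 = A$347,407.68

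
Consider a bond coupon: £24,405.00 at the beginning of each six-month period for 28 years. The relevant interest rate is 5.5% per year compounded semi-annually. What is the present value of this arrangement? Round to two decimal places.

This is an annuity due: 56 payments of £24,405.00 at the beginning of each six-month period.
Periodic rate r = 0.055/2 per half-year; n is counted in half-years.
PV = PMT × [(1 − (1+r)^−n)/r] × (1+r) = 24,405 × [1 − (1+r)^−56] / r × (1+r) = £712,266.48

£712,266.48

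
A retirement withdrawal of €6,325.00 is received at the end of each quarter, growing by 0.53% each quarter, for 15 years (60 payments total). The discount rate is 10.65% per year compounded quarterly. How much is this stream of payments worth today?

Periodic rate r = 0.1065/4 per quarter; n is counted in quarters.
Growing ordinary annuity: PV = PMT₁ × [1 − ((1+g)/(1+r))^n] / (r − g) = 6,325 × [1 − ((1+0.0053)/(1+r))^60] / (r − 0.0053) = €212,421.52.

€212,421.52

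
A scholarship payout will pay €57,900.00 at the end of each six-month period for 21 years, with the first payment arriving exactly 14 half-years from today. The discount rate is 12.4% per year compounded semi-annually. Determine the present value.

€393,082.56

Ordinary annuity of 42 payments, first payment at period 14.
Periodic rate r = 0.124/2 per half-year; n is counted in half-years.
The ordinary-annuity PV formula values the stream one period before the first payment (period 13); discount that back 13 periods:
PV₀ = 57,900 × [1 − (1+r)^−42] / r × (1+r)^−13 = €393,082.56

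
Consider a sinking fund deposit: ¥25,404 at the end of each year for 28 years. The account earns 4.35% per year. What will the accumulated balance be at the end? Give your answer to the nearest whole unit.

This is an ordinary annuity: 28 deposits of ¥25,404 at the end of each year.
Periodic rate r = 0.0435 per year.
FV = PMT × [((1+r)^n − 1)/r] = 25,404 × [(1+r)^28 − 1] / r = ¥1,339,984

¥1,339,984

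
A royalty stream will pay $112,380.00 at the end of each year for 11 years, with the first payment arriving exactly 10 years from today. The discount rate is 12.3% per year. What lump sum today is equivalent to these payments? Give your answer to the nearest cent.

Ordinary annuity of 11 payments, first payment at period 10.
Periodic rate r = 0.123 per year.
The ordinary-annuity PV formula values the stream one period before the first payment (period 9); discount that back 9 periods:
PV₀ = 112,380 × [1 − (1+r)^−11] / r × (1+r)^−9 = $231,855.18

$231,855.18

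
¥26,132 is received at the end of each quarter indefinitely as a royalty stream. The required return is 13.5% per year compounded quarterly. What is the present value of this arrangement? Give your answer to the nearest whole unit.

¥774,281

Periodic rate r = 0.135/4 per quarter.
Level perpetuity: PV = PMT / r = 26,132 / (0.135/4) = ¥774,281.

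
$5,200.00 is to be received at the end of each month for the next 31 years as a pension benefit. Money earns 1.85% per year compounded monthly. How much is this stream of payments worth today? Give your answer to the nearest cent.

$1,471,295.91

This is an ordinary annuity: 372 payments of $5,200.00 at the end of each month.
Periodic rate r = 0.0185/12 per month; n is counted in months.
PV = PMT × [(1 − (1+r)^−n)/r] = 5,200 × [1 − (1+r)^−372] / r = $1,471,295.91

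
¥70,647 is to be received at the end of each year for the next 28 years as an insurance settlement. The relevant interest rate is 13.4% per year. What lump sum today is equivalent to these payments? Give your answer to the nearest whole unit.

This is an ordinary annuity: 28 payments of ¥70,647 at the end of each year.
Periodic rate r = 0.134 per year.
PV = PMT × [(1 − (1+r)^−n)/r] = 70,647 × [1 − (1+r)^−28] / r = ¥511,627

¥511,627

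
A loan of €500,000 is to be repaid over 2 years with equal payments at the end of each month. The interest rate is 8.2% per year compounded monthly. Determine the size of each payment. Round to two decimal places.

Level ordinary annuity; solve PV = PMT × [(1 − (1+r)^−n)/r] for PMT.
Periodic rate r = 0.082/12 per month; n is counted in months.
With n = 24: PMT = 500,000 / ([(1 − (1+r)^−n)/r]) = €22,659.28

€22,659.28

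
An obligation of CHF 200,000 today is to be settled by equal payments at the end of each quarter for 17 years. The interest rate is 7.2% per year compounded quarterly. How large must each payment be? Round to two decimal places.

Level ordinary annuity; solve PV = PMT × [(1 − (1+r)^−n)/r] for PMT.
Periodic rate r = 0.072/4 per quarter; n is counted in quarters.
With n = 68: PMT = 200,000 / ([(1 − (1+r)^−n)/r]) = CHF 5,122.88

CHF 5,122.88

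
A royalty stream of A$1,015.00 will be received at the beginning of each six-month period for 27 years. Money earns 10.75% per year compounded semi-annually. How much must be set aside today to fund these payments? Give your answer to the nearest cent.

A$18,721.13

This is an annuity due: 54 payments of A$1,015.00 at the beginning of each six-month period.
Periodic rate r = 0.1075/2 per half-year; n is counted in half-years.
PV = PMT × [(1 − (1+r)^−n)/r] × (1+r) = 1,015 × [1 − (1+r)^−54] / r × (1+r) = A$18,721.13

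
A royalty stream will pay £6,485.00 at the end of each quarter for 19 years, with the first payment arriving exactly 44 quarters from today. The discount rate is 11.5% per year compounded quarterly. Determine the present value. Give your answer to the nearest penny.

Ordinary annuity of 76 payments, first payment at period 44.
Periodic rate r = 0.115/4 per quarter; n is counted in quarters.
The ordinary-annuity PV formula values the stream one period before the first payment (period 43); discount that back 43 periods:
PV₀ = 6,485 × [1 − (1+r)^−76] / r × (1+r)^−43 = £58,938.87

£58,938.87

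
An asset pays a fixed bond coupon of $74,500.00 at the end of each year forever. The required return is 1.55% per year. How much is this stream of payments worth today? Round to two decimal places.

Periodic rate r = 0.0155 per year.
Level perpetuity: PV = PMT / r = 74,500 / (0.0155) = $4,806,451.61.

$4,806,451.61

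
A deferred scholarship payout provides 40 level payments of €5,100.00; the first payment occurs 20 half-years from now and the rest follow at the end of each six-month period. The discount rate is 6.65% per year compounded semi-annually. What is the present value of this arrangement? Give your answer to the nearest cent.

€60,123.35

Ordinary annuity of 40 payments, first payment at period 20.
Periodic rate r = 0.0665/2 per half-year; n is counted in half-years.
The ordinary-annuity PV formula values the stream one period before the first payment (period 19); discount that back 19 periods:
PV₀ = 5,100 × [1 − (1+r)^−40] / r × (1+r)^−19 = €60,123.35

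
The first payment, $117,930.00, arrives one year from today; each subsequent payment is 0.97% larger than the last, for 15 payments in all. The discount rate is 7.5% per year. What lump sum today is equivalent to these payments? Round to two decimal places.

Periodic rate r = 0.075 per year.
Growing ordinary annuity: PV = PMT₁ × [1 − ((1+g)/(1+r))^n] / (r − g) = 117,930 × [1 − ((1+0.0097)/(1+r))^15] / (r − 0.0097) = $1,100,517.14.

$1,100,517.14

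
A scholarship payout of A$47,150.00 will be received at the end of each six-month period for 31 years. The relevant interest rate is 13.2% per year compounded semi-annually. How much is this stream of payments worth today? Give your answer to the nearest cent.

A$700,811.08

This is an ordinary annuity: 62 payments of A$47,150.00 at the end of each six-month period.
Periodic rate r = 0.132/2 per half-year; n is counted in half-years.
PV = PMT × [(1 − (1+r)^−n)/r] = 47,150 × [1 − (1+r)^−62] / r = A$700,811.08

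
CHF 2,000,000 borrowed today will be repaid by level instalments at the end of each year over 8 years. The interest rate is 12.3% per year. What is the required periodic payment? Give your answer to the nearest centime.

Level ordinary annuity; solve PV = PMT × [(1 − (1+r)^−n)/r] for PMT.
Periodic rate r = 0.123 per year.
With n = 8: PMT = 2,000,000 / ([(1 − (1+r)^−n)/r]) = CHF 406,834.81

CHF 406,834.81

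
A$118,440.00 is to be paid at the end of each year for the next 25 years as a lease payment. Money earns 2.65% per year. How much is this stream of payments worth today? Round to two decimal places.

A$2,145,206.21

This is an ordinary annuity: 25 payments of A$118,440.00 at the end of each year.
Periodic rate r = 0.0265 per year.
PV = PMT × [(1 − (1+r)^−n)/r] = 118,440 × [1 − (1+r)^−25] / r = A$2,145,206.21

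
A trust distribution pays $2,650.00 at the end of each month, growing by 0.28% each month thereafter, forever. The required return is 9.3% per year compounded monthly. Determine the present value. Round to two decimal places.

$535,353.54

Periodic rate r = 0.093/12 per month.
Growing perpetuity (Gordon): PV = PMT₁ / (r − g) = 2,650 / (r − 0.0028) = $535,353.54.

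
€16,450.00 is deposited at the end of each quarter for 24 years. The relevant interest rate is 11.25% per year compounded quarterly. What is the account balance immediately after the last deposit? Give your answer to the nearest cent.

This is an ordinary annuity: 96 deposits of €16,450.00 at the end of each quarter.
Periodic rate r = 0.1125/4 per quarter; n is counted in quarters.
FV = PMT × [((1+r)^n − 1)/r] = 16,450 × [(1+r)^96 − 1] / r = €7,799,697.73

€7,799,697.73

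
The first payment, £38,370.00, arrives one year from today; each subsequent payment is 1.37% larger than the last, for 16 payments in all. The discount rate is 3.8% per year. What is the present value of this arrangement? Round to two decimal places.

£498,128.53

Periodic rate r = 0.038 per year.
Growing ordinary annuity: PV = PMT₁ × [1 − ((1+g)/(1+r))^n] / (r − g) = 38,370 × [1 − ((1+0.0137)/(1+r))^16] / (r − 0.0137) = £498,128.53.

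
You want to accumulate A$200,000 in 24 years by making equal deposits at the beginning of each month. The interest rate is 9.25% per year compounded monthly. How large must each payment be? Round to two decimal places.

A$188.19

Level annuity due; solve FV = PMT × [((1+r)^n − 1)/r] × (1+r) for PMT.
Periodic rate r = 0.0925/12 per month; n is counted in months.
With n = 288: PMT = 200,000 / ([((1+r)^n − 1)/r] × (1+r)) = A$188.19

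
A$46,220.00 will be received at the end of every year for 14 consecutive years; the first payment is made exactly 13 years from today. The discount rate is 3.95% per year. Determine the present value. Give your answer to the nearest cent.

Ordinary annuity of 14 payments, first payment at period 13.
Periodic rate r = 0.0395 per year.
The ordinary-annuity PV formula values the stream one period before the first payment (period 12); discount that back 12 periods:
PV₀ = 46,220 × [1 − (1+r)^−14] / r × (1+r)^−12 = A$307,725.20

A$307,725.20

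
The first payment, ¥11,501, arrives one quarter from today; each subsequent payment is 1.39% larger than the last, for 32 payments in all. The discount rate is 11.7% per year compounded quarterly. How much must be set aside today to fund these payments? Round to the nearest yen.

¥286,014

Periodic rate r = 0.117/4 per quarter; n is counted in quarters.
Growing ordinary annuity: PV = PMT₁ × [1 − ((1+g)/(1+r))^n] / (r − g) = 11,501 × [1 − ((1+0.0139)/(1+r))^32] / (r − 0.0139) = ¥286,014.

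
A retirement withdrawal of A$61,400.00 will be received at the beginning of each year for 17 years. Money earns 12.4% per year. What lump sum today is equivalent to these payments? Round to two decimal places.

A$480,268.11

This is an annuity due: 17 payments of A$61,400.00 at the beginning of each year.
Periodic rate r = 0.124 per year.
PV = PMT × [(1 − (1+r)^−n)/r] × (1+r) = 61,400 × [1 − (1+r)^−17] / r × (1+r) = A$480,268.11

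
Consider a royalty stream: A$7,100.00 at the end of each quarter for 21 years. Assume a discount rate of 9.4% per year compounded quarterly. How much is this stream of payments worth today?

A$259,192.67

This is an ordinary annuity: 84 payments of A$7,100.00 at the end of each quarter.
Periodic rate r = 0.094/4 per quarter; n is counted in quarters.
PV = PMT × [(1 − (1+r)^−n)/r] = 7,100 × [1 − (1+r)^−84] / r = A$259,192.67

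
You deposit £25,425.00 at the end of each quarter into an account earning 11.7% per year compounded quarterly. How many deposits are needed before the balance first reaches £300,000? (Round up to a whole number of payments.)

11 payments

Periodic rate r = 0.117/4 per quarter; n is counted in quarters.
Ordinary annuity FV: 300,000 = 25,425 × [((1+r)^n − 1)/r].
(1+r)^n = 1 + 300,000 × r / 25,425, so n = ln(1 + 300,000·r/25,425) / ln(1+r) = 10.28.
Round up to a whole number of payments: n = 11.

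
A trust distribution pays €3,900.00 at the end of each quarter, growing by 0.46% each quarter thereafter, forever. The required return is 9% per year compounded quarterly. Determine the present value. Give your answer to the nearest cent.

€217,877.09

Periodic rate r = 0.09/4 per quarter.
Growing perpetuity (Gordon): PV = PMT₁ / (r − g) = 3,900 / (r − 0.0046) = €217,877.09.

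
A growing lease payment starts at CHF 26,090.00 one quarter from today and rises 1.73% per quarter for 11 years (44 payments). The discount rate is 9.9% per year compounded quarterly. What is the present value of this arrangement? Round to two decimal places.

CHF 961,701.91

Periodic rate r = 0.099/4 per quarter; n is counted in quarters.
Growing ordinary annuity: PV = PMT₁ × [1 − ((1+g)/(1+r))^n] / (r − g) = 26,090 × [1 − ((1+0.0173)/(1+r))^44] / (r − 0.0173) = CHF 961,701.91.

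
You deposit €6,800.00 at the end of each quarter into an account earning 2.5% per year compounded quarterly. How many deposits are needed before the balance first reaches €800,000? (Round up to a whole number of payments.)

Periodic rate r = 0.025/4 per quarter; n is counted in quarters.
Ordinary annuity FV: 800,000 = 6,800 × [((1+r)^n − 1)/r].
(1+r)^n = 1 + 800,000 × r / 6,800, so n = ln(1 + 800,000·r/6,800) / ln(1+r) = 88.46.
Round up to a whole number of payments: n = 89.

89 payments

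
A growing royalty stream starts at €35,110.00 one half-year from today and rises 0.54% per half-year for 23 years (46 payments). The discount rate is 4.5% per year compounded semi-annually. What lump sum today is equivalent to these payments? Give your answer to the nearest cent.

€1,108,044.75

Periodic rate r = 0.045/2 per half-year; n is counted in half-years.
Growing ordinary annuity: PV = PMT₁ × [1 − ((1+g)/(1+r))^n] / (r − g) = 35,110 × [1 − ((1+0.0054)/(1+r))^46] / (r − 0.0054) = €1,108,044.75.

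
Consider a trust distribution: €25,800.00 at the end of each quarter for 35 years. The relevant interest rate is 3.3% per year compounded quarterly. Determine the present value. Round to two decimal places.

This is an ordinary annuity: 140 payments of €25,800.00 at the end of each quarter.
Periodic rate r = 0.033/4 per quarter; n is counted in quarters.
PV = PMT × [(1 − (1+r)^−n)/r] = 25,800 × [1 − (1+r)^−140] / r = €2,137,322.27

€2,137,322.27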